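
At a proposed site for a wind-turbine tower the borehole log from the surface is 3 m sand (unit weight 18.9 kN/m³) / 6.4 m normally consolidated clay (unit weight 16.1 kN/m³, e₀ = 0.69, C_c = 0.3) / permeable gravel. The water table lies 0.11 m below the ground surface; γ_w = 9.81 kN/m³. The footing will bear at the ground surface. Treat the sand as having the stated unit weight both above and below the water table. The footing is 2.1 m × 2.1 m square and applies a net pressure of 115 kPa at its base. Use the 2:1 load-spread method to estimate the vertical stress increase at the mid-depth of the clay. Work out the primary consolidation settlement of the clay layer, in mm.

S_c ≈ 69.8 mm

Mid-depth of clay below the ground surface: z = 3 + 6.4/2 = 6.2 m.
Total vertical stress at mid-clay: σ_v = 18.9×3 + 16.1×3.2 = 108.22 kPa.
Pore pressure: u = 9.81×(6.2 − 0.11) = 59.743 kPa.
Initial effective stress: σ'_0 = σ_v − u = 108.22 − 59.743 = 48.477 kPa.
Stress increase at mid-clay by the 2:1 spreading method:
Δσ = qBL/((B+z)(L+z)) = 115×2.1×2.1/((2.1+6.2)(2.1+6.2)) = 7.3617 kPa
Final effective stress: σ'_f = σ'_0 + Δσ = 48.477 + 7.3617 = 55.839 kPa.
Normally consolidated clay, so the full stress increment lies on the virgin compression line:
S_c = C_c·H/(1+e₀)·log₁₀(σ'_f/σ'_0) = 0.3×6.4/(1+0.69)×log₁₀(55.839/48.477)
    = 1.1361 × 0.061402 = 0.06976 m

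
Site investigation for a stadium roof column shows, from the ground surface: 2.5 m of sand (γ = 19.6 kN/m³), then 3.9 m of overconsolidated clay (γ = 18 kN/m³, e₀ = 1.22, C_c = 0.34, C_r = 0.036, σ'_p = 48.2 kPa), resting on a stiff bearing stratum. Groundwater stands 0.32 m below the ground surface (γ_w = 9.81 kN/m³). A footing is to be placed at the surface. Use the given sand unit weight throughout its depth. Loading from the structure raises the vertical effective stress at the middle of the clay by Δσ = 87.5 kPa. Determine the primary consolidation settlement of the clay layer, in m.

Mid-depth of clay below the ground surface: z = 2.5 + 3.9/2 = 4.45 m.
Total vertical stress at mid-clay: σ_v = 19.6×2.5 + 18×1.95 = 84.1 kPa.
Pore pressure: u = 9.81×(4.45 − 0.32) = 40.515 kPa.
Initial effective stress: σ'_0 = σ_v − u = 84.1 − 40.515 = 43.585 kPa.
Final effective stress: σ'_f = 43.585 + 87.5 = 131.09 kPa.
σ'_f = 131.09 > σ'_p = 48.2 kPa, so the stress path crosses the preconsolidation pressure — recompression up to σ'_p, then virgin compression beyond:
S_c = H/(1+e₀)·[C_r·log₁₀(σ'_p/σ'_0) + C_c·log₁₀(σ'_f/σ'_p)]
    = 3.9/2.22 × [0.036×log₁₀(48.2/43.585) + 0.34×log₁₀(131.09/48.2)]
    = 1.7568 × [0.0015736 + 0.14774] = 0.2623 m

S_c ≈ 0.262 m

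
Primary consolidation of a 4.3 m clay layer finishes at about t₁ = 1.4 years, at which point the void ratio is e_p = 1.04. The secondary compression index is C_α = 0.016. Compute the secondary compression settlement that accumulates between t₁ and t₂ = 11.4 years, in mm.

S_s ≈ 30.7 mm

Secondary compression: S_s = C_α·H/(1+e_p)·log₁₀(t₂/t₁)
S_s = 0.016×4.3/(1+1.04)×log₁₀(11.4/1.4)
    = 0.03373 × 0.9108 = 0.03072 m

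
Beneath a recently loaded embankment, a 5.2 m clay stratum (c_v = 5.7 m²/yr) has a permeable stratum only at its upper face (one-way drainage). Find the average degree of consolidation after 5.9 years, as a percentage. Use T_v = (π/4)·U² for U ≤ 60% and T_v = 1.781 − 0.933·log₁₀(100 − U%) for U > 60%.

U ≈ 96.2 %

Drainage path length: H_d = H = 5.2 m (single drainage).
T_v = c_v·t/H_d² = 5.7×5.9/5.2² = 1.2437.
T_v = 1.2437 corresponds to the U > 60% branch:
U = 1 − 10^((1.781 − T_v)/0.933)/100 = 0.9623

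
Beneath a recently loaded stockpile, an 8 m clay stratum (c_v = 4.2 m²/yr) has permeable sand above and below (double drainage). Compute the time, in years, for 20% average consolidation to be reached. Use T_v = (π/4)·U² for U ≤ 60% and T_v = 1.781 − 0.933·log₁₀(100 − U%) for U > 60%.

Drainage path length: H_d = H/2 = 4 m (double drainage).
U ≤ 60%: T_v = (π/4)·U² = (π/4)×0.2² = 0.031416.
t = T_v·H_d²/c_v = 0.031416×4²/4.2 = 0.1197 years.

t ≈ 0.12 years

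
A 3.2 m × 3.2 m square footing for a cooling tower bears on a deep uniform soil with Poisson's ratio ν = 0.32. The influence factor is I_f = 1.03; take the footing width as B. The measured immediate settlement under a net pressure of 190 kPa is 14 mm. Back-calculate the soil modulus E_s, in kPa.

E_s ≈ 40200 kPa

S_e = q·B·(1−ν²)/E_s · I_f  ⇒  E_s = q·B·(1−ν²)·I_f / S_e.
E_s = 190 × 3.2 × 0.8976 × 1.03 / 0.014 = 40150 kPa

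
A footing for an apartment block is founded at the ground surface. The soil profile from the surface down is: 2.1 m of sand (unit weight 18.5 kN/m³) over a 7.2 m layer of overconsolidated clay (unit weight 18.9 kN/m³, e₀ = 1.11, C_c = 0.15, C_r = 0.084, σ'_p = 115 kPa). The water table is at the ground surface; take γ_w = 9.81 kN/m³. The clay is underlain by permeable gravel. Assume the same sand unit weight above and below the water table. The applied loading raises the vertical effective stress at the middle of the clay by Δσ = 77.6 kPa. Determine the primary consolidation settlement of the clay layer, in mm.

S_c ≈ 126 mm

Mid-depth of clay below the ground surface: z = 2.1 + 7.2/2 = 5.7 m.
Total vertical stress at mid-clay: σ_v = 18.5×2.1 + 18.9×3.6 = 106.89 kPa.
Pore pressure: u = 9.81×(5.7 − 0) = 55.917 kPa.
Initial effective stress: σ'_0 = σ_v − u = 106.89 − 55.917 = 50.973 kPa.
Final effective stress: σ'_f = 50.973 + 77.6 = 128.57 kPa.
σ'_f = 128.57 > σ'_p = 115 kPa, so the stress path crosses the preconsolidation pressure — recompression up to σ'_p, then virgin compression beyond:
S_c = H/(1+e₀)·[C_r·log₁₀(σ'_p/σ'_0) + C_c·log₁₀(σ'_f/σ'_p)]
    = 7.2/2.11 × [0.084×log₁₀(115/50.973) + 0.15×log₁₀(128.57/115)]
    = 3.4123 × [0.029682 + 0.0072663] = 0.1261 m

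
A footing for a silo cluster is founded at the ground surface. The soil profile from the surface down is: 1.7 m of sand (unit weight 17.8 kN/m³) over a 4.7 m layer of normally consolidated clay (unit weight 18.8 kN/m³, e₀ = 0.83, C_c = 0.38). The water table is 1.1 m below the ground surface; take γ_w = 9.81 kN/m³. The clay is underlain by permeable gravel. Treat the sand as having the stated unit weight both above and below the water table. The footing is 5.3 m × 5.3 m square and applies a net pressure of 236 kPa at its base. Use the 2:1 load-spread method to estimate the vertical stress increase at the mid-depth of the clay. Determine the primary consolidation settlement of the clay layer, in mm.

Mid-depth of clay below the ground surface: z = 1.7 + 4.7/2 = 4.05 m.
Total vertical stress at mid-clay: σ_v = 17.8×1.7 + 18.8×2.35 = 74.44 kPa.
Pore pressure: u = 9.81×(4.05 − 1.1) = 28.94 kPa.
Initial effective stress: σ'_0 = σ_v − u = 74.44 − 28.94 = 45.5 kPa.
Stress increase at mid-clay by the 2:1 spreading method:
Δσ = qBL/((B+z)(L+z)) = 236×5.3×5.3/((5.3+4.05)(5.3+4.05)) = 75.83 kPa
Final effective stress: σ'_f = σ'_0 + Δσ = 45.5 + 75.83 = 121.33 kPa.
Normally consolidated clay, so the full stress increment lies on the virgin compression line:
S_c = C_c·H/(1+e₀)·log₁₀(σ'_f/σ'_0) = 0.38×4.7/(1+0.83)×log₁₀(121.33/45.5)
    = 0.97596 × 0.42596 = 0.4157 m

S_c ≈ 416 mm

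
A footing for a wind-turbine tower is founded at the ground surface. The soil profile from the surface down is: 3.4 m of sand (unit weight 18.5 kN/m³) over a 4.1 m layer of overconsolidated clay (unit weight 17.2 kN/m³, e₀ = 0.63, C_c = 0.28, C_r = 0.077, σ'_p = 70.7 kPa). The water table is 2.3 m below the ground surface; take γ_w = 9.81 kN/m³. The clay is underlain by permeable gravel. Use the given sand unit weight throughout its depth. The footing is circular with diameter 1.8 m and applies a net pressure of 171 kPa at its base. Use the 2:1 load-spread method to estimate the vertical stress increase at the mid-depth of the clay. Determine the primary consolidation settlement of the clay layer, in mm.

Mid-depth of clay below the ground surface: z = 3.4 + 4.1/2 = 5.45 m.
Total vertical stress at mid-clay: σ_v = 18.5×3.4 + 17.2×2.05 = 98.16 kPa.
Pore pressure: u = 9.81×(5.45 − 2.3) = 30.902 kPa.
Initial effective stress: σ'_0 = σ_v − u = 98.16 − 30.902 = 67.258 kPa.
Stress increase at mid-clay by the 2:1 spreading method:
Δσ ≈ qD²/(D+z)² = 171×1.8²/(1.8+5.45)² = 10.541 kPa
Final effective stress: σ'_f = 67.258 + 10.541 = 77.799 kPa.
σ'_f = 77.799 > σ'_p = 70.7 kPa, so the stress path crosses the preconsolidation pressure — recompression up to σ'_p, then virgin compression beyond:
S_c = H/(1+e₀)·[C_r·log₁₀(σ'_p/σ'_0) + C_c·log₁₀(σ'_f/σ'_p)]
    = 4.1/1.63 × [0.077×log₁₀(70.7/67.258) + 0.28×log₁₀(77.799/70.7)]
    = 2.5153 × [0.001669 + 0.011635] = 0.03346 m

S_c ≈ 33.5 mm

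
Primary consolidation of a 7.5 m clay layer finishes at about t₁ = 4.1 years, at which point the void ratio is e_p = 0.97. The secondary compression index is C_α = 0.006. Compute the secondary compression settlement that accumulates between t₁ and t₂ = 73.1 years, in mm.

S_s ≈ 28.6 mm

Secondary compression: S_s = C_α·H/(1+e_p)·log₁₀(t₂/t₁)
S_s = 0.006×7.5/(1+0.97)×log₁₀(73.1/4.1)
    = 0.02284 × 1.251 = 0.02858 m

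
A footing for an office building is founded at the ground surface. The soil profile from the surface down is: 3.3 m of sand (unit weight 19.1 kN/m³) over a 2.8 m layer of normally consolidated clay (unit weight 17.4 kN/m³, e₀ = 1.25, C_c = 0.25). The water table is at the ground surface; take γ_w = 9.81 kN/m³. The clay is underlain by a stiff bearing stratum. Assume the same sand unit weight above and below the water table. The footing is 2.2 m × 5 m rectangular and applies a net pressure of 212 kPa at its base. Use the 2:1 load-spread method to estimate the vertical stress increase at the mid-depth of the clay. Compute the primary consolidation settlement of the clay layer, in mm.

Mid-depth of clay below the ground surface: z = 3.3 + 2.8/2 = 4.7 m.
Total vertical stress at mid-clay: σ_v = 19.1×3.3 + 17.4×1.4 = 87.39 kPa.
Pore pressure: u = 9.81×(4.7 − 0) = 46.107 kPa.
Initial effective stress: σ'_0 = σ_v − u = 87.39 − 46.107 = 41.283 kPa.
Stress increase at mid-clay by the 2:1 spreading method:
Δσ = qBL/((B+z)(L+z)) = 212×2.2×5/((2.2+4.7)(5+4.7)) = 34.842 kPa
Final effective stress: σ'_f = σ'_0 + Δσ = 41.283 + 34.842 = 76.125 kPa.
Normally consolidated clay, so the full stress increment lies on the virgin compression line:
S_c = C_c·H/(1+e₀)·log₁₀(σ'_f/σ'_0) = 0.25×2.8/(1+1.25)×log₁₀(76.125/41.283)
    = 0.31111 × 0.26576 = 0.08268 m

S_c ≈ 82.7 mm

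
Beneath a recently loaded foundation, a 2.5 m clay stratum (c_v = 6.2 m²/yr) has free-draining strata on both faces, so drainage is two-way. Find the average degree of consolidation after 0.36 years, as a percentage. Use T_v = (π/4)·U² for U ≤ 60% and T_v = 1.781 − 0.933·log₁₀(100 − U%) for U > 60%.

Drainage path length: H_d = H/2 = 1.25 m (double drainage).
T_v = c_v·t/H_d² = 6.2×0.36/1.25² = 1.4285.
T_v = 1.4285 corresponds to the U > 60% branch:
U = 1 − 10^((1.781 − T_v)/0.933)/100 = 0.9761

U ≈ 97.6 %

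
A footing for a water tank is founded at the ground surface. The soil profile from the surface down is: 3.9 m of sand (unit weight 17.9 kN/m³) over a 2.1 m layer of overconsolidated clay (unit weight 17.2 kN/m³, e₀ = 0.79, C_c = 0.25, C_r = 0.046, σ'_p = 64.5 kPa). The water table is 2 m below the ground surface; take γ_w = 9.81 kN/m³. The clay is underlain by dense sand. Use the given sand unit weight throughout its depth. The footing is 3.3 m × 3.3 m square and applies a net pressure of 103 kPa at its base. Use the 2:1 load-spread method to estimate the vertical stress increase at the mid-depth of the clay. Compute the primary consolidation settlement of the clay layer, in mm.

S_c ≈ 22 mm

Mid-depth of clay below the ground surface: z = 3.9 + 2.1/2 = 4.95 m.
Total vertical stress at mid-clay: σ_v = 17.9×3.9 + 17.2×1.05 = 87.87 kPa.
Pore pressure: u = 9.81×(4.95 − 2) = 28.94 kPa.
Initial effective stress: σ'_0 = σ_v − u = 87.87 − 28.94 = 58.93 kPa.
Stress increase at mid-clay by the 2:1 spreading method:
Δσ = qBL/((B+z)(L+z)) = 103×3.3×3.3/((3.3+4.95)(3.3+4.95)) = 16.48 kPa
Final effective stress: σ'_f = 58.93 + 16.48 = 75.41 kPa.
σ'_f = 75.41 > σ'_p = 64.5 kPa, so the stress path crosses the preconsolidation pressure — recompression up to σ'_p, then virgin compression beyond:
S_c = H/(1+e₀)·[C_r·log₁₀(σ'_p/σ'_0) + C_c·log₁₀(σ'_f/σ'_p)]
    = 2.1/1.79 × [0.046×log₁₀(64.5/58.93) + 0.25×log₁₀(75.41/64.5)]
    = 1.1732 × [0.0018043 + 0.016967] = 0.02202 m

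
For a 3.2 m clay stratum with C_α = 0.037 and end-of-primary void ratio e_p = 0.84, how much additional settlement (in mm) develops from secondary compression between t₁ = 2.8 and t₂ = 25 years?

S_s ≈ 61.2 mm

Secondary compression: S_s = C_α·H/(1+e_p)·log₁₀(t₂/t₁)
S_s = 0.037×3.2/(1+0.84)×log₁₀(25/2.8)
    = 0.06435 × 0.9508 = 0.06118 m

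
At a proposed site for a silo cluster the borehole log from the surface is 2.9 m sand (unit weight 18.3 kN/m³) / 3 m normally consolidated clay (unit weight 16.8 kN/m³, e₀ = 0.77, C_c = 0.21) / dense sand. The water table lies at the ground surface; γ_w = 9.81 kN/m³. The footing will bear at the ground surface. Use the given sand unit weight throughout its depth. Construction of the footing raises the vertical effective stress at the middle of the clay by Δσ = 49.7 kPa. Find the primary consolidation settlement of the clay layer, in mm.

S_c ≈ 136 mm

Mid-depth of clay below the ground surface: z = 2.9 + 3/2 = 4.4 m.
Total vertical stress at mid-clay: σ_v = 18.3×2.9 + 16.8×1.5 = 78.27 kPa.
Pore pressure: u = 9.81×(4.4 − 0) = 43.164 kPa.
Initial effective stress: σ'_0 = σ_v − u = 78.27 − 43.164 = 35.106 kPa.
Final effective stress: σ'_f = σ'_0 + Δσ = 35.106 + 49.7 = 84.806 kPa.
Normally consolidated clay, so the full stress increment lies on the virgin compression line:
S_c = C_c·H/(1+e₀)·log₁₀(σ'_f/σ'_0) = 0.21×3/(1+0.77)×log₁₀(84.806/35.106)
    = 0.35593 × 0.38305 = 0.1363 m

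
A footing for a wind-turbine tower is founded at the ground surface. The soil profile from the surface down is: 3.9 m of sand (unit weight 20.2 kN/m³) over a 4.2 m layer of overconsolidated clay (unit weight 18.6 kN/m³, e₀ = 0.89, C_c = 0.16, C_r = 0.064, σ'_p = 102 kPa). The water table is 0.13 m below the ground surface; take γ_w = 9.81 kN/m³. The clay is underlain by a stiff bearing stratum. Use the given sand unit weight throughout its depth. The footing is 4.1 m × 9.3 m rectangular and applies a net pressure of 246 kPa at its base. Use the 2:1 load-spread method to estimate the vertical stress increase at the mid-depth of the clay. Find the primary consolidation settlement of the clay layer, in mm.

S_c ≈ 58.8 mm

Mid-depth of clay below the ground surface: z = 3.9 + 4.2/2 = 6 m.
Total vertical stress at mid-clay: σ_v = 20.2×3.9 + 18.6×2.1 = 117.84 kPa.
Pore pressure: u = 9.81×(6 − 0.13) = 57.585 kPa.
Initial effective stress: σ'_0 = σ_v − u = 117.84 − 57.585 = 60.255 kPa.
Stress increase at mid-clay by the 2:1 spreading method:
Δσ = qBL/((B+z)(L+z)) = 246×4.1×9.3/((4.1+6)(9.3+6)) = 60.7 kPa
Final effective stress: σ'_f = 60.255 + 60.7 = 120.96 kPa.
σ'_f = 120.96 > σ'_p = 102 kPa, so the stress path crosses the preconsolidation pressure — recompression up to σ'_p, then virgin compression beyond:
S_c = H/(1+e₀)·[C_r·log₁₀(σ'_p/σ'_0) + C_c·log₁₀(σ'_f/σ'_p)]
    = 4.2/1.89 × [0.064×log₁₀(102/60.255) + 0.16×log₁₀(120.96/102)]
    = 2.2222 × [0.014631 + 0.011847] = 0.05884 m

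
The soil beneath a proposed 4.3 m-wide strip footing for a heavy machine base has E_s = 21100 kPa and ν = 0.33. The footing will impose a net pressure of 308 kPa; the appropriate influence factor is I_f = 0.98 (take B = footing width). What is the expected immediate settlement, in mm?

Immediate (elastic) settlement: S_e = q·B·(1−ν²)/E_s · I_f.
S_e = 308 × 4.3 × (1 − 0.33²) / 21100 × 0.98
    = 308 × 4.3 × 0.8911 / 21100 × 0.98
    = 0.05481 m = 54.81 mm

S_e ≈ 54.8 mm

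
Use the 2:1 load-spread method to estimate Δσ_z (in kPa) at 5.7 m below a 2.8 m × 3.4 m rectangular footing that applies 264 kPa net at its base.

Δσ_z ≈ 32.5 kPa

By the 2:1 method the load spreads at 1 horizontal : 2 vertical, so at depth z the loaded area has grown by z in each plan dimension:
Δσ = qBL/((B+z)(L+z)) = 264×2.8×3.4/((2.8+5.7)(3.4+5.7)) = 32.492 kPa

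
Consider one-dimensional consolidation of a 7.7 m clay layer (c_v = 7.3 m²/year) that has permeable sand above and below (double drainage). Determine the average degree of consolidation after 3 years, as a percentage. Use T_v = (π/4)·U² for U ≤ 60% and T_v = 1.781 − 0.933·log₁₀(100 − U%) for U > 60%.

U ≈ 97.9 %

Drainage path length: H_d = H/2 = 3.85 m (double drainage).
T_v = c_v·t/H_d² = 7.3×3/3.85² = 1.4775.
T_v = 1.4775 corresponds to the U > 60% branch:
U = 1 − 10^((1.781 − T_v)/0.933)/100 = 0.9789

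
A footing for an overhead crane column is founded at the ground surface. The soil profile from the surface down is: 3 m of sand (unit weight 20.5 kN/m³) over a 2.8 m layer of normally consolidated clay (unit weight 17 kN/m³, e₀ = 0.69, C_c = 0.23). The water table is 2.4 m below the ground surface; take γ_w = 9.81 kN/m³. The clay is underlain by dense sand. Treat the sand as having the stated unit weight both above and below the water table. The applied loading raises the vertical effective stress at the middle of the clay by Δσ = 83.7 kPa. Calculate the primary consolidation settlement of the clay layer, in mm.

Mid-depth of clay below the ground surface: z = 3 + 2.8/2 = 4.4 m.
Total vertical stress at mid-clay: σ_v = 20.5×3 + 17×1.4 = 85.3 kPa.
Pore pressure: u = 9.81×(4.4 − 2.4) = 19.62 kPa.
Initial effective stress: σ'_0 = σ_v − u = 85.3 − 19.62 = 65.68 kPa.
Final effective stress: σ'_f = σ'_0 + Δσ = 65.68 + 83.7 = 149.38 kPa.
Normally consolidated clay, so the full stress increment lies on the virgin compression line:
S_c = C_c·H/(1+e₀)·log₁₀(σ'_f/σ'_0) = 0.23×2.8/(1+0.69)×log₁₀(149.38/65.68)
    = 0.38107 × 0.35686 = 0.136 m

S_c ≈ 136 mm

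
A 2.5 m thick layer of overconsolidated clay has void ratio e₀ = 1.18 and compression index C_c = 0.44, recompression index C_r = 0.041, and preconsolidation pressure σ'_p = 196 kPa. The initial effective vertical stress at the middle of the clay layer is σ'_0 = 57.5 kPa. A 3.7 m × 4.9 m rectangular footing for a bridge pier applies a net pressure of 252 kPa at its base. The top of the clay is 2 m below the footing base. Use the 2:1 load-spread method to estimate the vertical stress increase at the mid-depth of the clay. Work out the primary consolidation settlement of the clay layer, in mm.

Mid-depth of clay below the footing base: z = 2 + 2.5/2 = 3.25 m.
Stress increase at mid-clay by the 2:1 spreading method:
Δσ = qBL/((B+z)(L+z)) = 252×3.7×4.9/((3.7+3.25)(4.9+3.25)) = 80.66 kPa
Final effective stress: σ'_f = 57.5 + 80.66 = 138.16 kPa.
σ'_f = 138.16 ≤ σ'_p = 196 kPa, so the clay remains overconsolidated and only the recompression index applies:
S_c = C_r·H/(1+e₀)·log₁₀(σ'_f/σ'_0) = 0.041×2.5/2.18×log₁₀(138.16/57.5)
    = 0.047019 × 0.38071 = 0.0179 m

S_c ≈ 17.9 mm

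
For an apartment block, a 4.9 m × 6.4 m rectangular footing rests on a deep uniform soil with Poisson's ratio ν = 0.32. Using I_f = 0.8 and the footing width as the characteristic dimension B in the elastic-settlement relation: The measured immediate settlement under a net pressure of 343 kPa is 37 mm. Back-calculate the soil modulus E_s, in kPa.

E_s ≈ 32600 kPa

S_e = q·B·(1−ν²)/E_s · I_f  ⇒  E_s = q·B·(1−ν²)·I_f / S_e.
E_s = 343 × 4.9 × 0.8976 × 0.8 / 0.037 = 32620 kPa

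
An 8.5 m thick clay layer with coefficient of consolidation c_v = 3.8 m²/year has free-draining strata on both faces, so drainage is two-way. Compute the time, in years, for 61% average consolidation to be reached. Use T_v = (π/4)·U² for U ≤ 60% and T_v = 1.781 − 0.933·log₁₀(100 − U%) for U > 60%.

Drainage path length: H_d = H/2 = 4.25 m (double drainage).
U > 60%: T_v = 1.781 − 0.933·log₁₀(100 − 61) = 0.29654.
t = T_v·H_d²/c_v = 0.29654×4.25²/3.8 = 1.41 years.

t ≈ 1.41 years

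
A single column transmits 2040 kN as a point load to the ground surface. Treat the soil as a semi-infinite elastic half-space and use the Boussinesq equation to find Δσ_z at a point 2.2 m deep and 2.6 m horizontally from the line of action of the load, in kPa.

Boussinesq vertical stress below a point load on an elastic half-space:
Δσ_z = 3P/(2πz²) · [1 + (r/z)²]^(−5/2)
r/z = 2.6/2.2 = 1.1818; [1+(r/z)²]^(−5/2) = 0.11245.
Δσ_z = 3×2040/(2π×2.2²) × 0.11245 = 201.25 × 0.11245 = 22.63 kPa

Δσ_z ≈ 22.6 kPa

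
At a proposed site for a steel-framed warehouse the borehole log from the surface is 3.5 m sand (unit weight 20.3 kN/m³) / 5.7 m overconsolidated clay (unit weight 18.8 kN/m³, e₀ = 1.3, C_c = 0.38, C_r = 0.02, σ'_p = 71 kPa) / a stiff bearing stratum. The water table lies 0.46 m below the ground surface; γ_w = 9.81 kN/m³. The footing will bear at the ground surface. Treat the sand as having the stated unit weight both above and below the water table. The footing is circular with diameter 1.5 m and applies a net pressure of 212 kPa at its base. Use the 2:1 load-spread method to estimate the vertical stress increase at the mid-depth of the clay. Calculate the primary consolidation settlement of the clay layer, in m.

S_c ≈ 0.0215 m

Mid-depth of clay below the ground surface: z = 3.5 + 5.7/2 = 6.35 m.
Total vertical stress at mid-clay: σ_v = 20.3×3.5 + 18.8×2.85 = 124.63 kPa.
Pore pressure: u = 9.81×(6.35 − 0.46) = 57.781 kPa.
Initial effective stress: σ'_0 = σ_v − u = 124.63 − 57.781 = 66.849 kPa.
Stress increase at mid-clay by the 2:1 spreading method:
Δσ ≈ qD²/(D+z)² = 212×1.5²/(1.5+6.35)² = 7.7407 kPa
Final effective stress: σ'_f = 66.849 + 7.7407 = 74.59 kPa.
σ'_f = 74.59 > σ'_p = 71 kPa, so the stress path crosses the preconsolidation pressure — recompression up to σ'_p, then virgin compression beyond:
S_c = H/(1+e₀)·[C_r·log₁₀(σ'_p/σ'_0) + C_c·log₁₀(σ'_f/σ'_p)]
    = 5.7/2.3 × [0.02×log₁₀(71/66.849) + 0.38×log₁₀(74.59/71)]
    = 2.4783 × [0.00052327 + 0.0081405] = 0.02147 m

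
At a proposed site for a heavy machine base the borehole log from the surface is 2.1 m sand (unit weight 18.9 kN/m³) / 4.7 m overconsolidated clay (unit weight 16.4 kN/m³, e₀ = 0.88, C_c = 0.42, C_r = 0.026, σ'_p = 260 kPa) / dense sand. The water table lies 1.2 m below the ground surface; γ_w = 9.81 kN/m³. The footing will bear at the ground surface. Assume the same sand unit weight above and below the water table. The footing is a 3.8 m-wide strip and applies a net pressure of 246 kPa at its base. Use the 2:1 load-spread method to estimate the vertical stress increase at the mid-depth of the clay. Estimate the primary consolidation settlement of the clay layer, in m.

Mid-depth of clay below the ground surface: z = 2.1 + 4.7/2 = 4.45 m.
Total vertical stress at mid-clay: σ_v = 18.9×2.1 + 16.4×2.35 = 78.23 kPa.
Pore pressure: u = 9.81×(4.45 − 1.2) = 31.883 kPa.
Initial effective stress: σ'_0 = σ_v − u = 78.23 − 31.883 = 46.347 kPa.
Stress increase at mid-clay by the 2:1 spreading method:
Δσ = qB/(B+z) = 246×3.8/(3.8+4.45) = 113.31 kPa
Final effective stress: σ'_f = 46.347 + 113.31 = 159.66 kPa.
σ'_f = 159.66 ≤ σ'_p = 260 kPa, so the clay remains overconsolidated and only the recompression index applies:
S_c = C_r·H/(1+e₀)·log₁₀(σ'_f/σ'_0) = 0.026×4.7/1.88×log₁₀(159.66/46.347)
    = 0.065 × 0.53717 = 0.03492 m

S_c ≈ 0.0349 m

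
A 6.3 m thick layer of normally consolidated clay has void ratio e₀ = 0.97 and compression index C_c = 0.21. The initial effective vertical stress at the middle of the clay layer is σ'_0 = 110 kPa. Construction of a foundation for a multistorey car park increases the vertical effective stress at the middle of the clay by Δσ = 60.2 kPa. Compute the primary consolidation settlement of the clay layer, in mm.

Final effective stress: σ'_f = σ'_0 + Δσ = 110 + 60.2 = 170.2 kPa.
Normally consolidated clay, so the full stress increment lies on the virgin compression line:
S_c = C_c·H/(1+e₀)·log₁₀(σ'_f/σ'_0) = 0.21×6.3/(1+0.97)×log₁₀(170.2/110)
    = 0.67157 × 0.18957 = 0.1273 m

S_c ≈ 127 mm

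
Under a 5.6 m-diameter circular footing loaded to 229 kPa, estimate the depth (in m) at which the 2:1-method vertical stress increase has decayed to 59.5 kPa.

z ≈ 5.39 m

2:1 spreading — at depth z the loaded area has grown by z in each plan dimension:
qD²/(D+z)² = Δσ_z ⇒ z = D(√(q/Δσ_z) − 1) = 5.6×(√(229/59.5) − 1) = 5.386 m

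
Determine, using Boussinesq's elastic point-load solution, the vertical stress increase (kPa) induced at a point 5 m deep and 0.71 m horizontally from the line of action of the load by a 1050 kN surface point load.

Boussinesq vertical stress below a point load on an elastic half-space:
Δσ_z = 3P/(2πz²) · [1 + (r/z)²]^(−5/2)
r/z = 0.71/5 = 0.142; [1+(r/z)²]^(−5/2) = 0.95132.
Δσ_z = 3×1050/(2π×5²) × 0.95132 = 20.054 × 0.95132 = 19.08 kPa

Δσ_z ≈ 19.1 kPa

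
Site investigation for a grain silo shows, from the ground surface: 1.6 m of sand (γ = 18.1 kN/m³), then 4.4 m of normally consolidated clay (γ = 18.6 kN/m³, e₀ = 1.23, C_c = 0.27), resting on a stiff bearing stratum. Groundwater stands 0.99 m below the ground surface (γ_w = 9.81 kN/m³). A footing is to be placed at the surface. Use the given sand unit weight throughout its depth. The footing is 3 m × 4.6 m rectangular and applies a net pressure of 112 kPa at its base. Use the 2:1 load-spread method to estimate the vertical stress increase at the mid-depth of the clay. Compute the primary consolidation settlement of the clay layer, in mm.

Mid-depth of clay below the ground surface: z = 1.6 + 4.4/2 = 3.8 m.
Total vertical stress at mid-clay: σ_v = 18.1×1.6 + 18.6×2.2 = 69.88 kPa.
Pore pressure: u = 9.81×(3.8 − 0.99) = 27.566 kPa.
Initial effective stress: σ'_0 = σ_v − u = 69.88 − 27.566 = 42.314 kPa.
Stress increase at mid-clay by the 2:1 spreading method:
Δσ = qBL/((B+z)(L+z)) = 112×3×4.6/((3+3.8)(4.6+3.8)) = 27.059 kPa
Final effective stress: σ'_f = σ'_0 + Δσ = 42.314 + 27.059 = 69.373 kPa.
Normally consolidated clay, so the full stress increment lies on the virgin compression line:
S_c = C_c·H/(1+e₀)·log₁₀(σ'_f/σ'_0) = 0.27×4.4/(1+1.23)×log₁₀(69.373/42.314)
    = 0.53274 × 0.21471 = 0.1144 m

S_c ≈ 114 mm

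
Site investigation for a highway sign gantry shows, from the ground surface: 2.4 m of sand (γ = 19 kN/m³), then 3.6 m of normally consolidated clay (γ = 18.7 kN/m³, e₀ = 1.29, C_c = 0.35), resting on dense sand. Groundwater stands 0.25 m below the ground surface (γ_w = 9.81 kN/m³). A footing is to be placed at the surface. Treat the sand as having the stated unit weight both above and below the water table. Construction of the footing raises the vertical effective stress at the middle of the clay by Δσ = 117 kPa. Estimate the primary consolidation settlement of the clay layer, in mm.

S_c ≈ 324 mm

Mid-depth of clay below the ground surface: z = 2.4 + 3.6/2 = 4.2 m.
Total vertical stress at mid-clay: σ_v = 19×2.4 + 18.7×1.8 = 79.26 kPa.
Pore pressure: u = 9.81×(4.2 − 0.25) = 38.75 kPa.
Initial effective stress: σ'_0 = σ_v − u = 79.26 − 38.75 = 40.51 kPa.
Final effective stress: σ'_f = σ'_0 + Δσ = 40.51 + 117 = 157.51 kPa.
Normally consolidated clay, so the full stress increment lies on the virgin compression line:
S_c = C_c·H/(1+e₀)·log₁₀(σ'_f/σ'_0) = 0.35×3.6/(1+1.29)×log₁₀(157.51/40.51)
    = 0.55022 × 0.58975 = 0.3245 m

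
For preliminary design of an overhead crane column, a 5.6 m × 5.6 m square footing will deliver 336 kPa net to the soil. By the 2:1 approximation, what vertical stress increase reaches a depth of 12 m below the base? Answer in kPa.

By the 2:1 method the load spreads at 1 horizontal : 2 vertical, so at depth z the loaded area has grown by z in each plan dimension:
Δσ = qBL/((B+z)(L+z)) = 336×5.6×5.6/((5.6+12)(5.6+12)) = 34.017 kPa

Δσ_z ≈ 34 kPa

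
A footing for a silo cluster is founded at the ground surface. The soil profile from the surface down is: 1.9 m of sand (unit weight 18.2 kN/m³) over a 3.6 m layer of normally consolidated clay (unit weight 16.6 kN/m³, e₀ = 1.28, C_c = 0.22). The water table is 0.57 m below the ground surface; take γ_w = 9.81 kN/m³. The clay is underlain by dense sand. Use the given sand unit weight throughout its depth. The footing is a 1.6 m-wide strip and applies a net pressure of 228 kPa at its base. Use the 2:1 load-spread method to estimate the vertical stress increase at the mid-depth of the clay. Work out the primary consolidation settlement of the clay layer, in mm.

Mid-depth of clay below the ground surface: z = 1.9 + 3.6/2 = 3.7 m.
Total vertical stress at mid-clay: σ_v = 18.2×1.9 + 16.6×1.8 = 64.46 kPa.
Pore pressure: u = 9.81×(3.7 − 0.57) = 30.705 kPa.
Initial effective stress: σ'_0 = σ_v − u = 64.46 − 30.705 = 33.755 kPa.
Stress increase at mid-clay by the 2:1 spreading method:
Δσ = qB/(B+z) = 228×1.6/(1.6+3.7) = 68.83 kPa
Final effective stress: σ'_f = σ'_0 + Δσ = 33.755 + 68.83 = 102.59 kPa.
Normally consolidated clay, so the full stress increment lies on the virgin compression line:
S_c = C_c·H/(1+e₀)·log₁₀(σ'_f/σ'_0) = 0.22×3.6/(1+1.28)×log₁₀(102.59/33.755)
    = 0.34737 × 0.48277 = 0.1677 m

S_c ≈ 168 mm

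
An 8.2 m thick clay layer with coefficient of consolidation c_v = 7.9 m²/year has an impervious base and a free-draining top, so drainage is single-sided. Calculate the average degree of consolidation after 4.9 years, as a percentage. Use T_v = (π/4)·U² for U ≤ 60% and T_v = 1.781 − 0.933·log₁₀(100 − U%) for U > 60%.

U ≈ 80.4 %

Drainage path length: H_d = H = 8.2 m (single drainage).
T_v = c_v·t/H_d² = 7.9×4.9/8.2² = 0.5757.
T_v = 0.5757 corresponds to the U > 60% branch:
U = 1 − 10^((1.781 − T_v)/0.933)/100 = 0.8042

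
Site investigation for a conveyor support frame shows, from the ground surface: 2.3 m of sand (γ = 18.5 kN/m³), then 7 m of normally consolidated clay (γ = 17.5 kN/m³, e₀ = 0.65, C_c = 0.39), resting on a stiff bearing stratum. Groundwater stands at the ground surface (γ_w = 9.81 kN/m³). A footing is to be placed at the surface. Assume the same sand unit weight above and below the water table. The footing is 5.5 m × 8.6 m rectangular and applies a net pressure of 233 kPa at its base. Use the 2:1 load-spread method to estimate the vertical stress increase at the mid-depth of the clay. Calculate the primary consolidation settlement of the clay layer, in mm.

S_c ≈ 642 mm

Mid-depth of clay below the ground surface: z = 2.3 + 7/2 = 5.8 m.
Total vertical stress at mid-clay: σ_v = 18.5×2.3 + 17.5×3.5 = 103.8 kPa.
Pore pressure: u = 9.81×(5.8 − 0) = 56.898 kPa.
Initial effective stress: σ'_0 = σ_v − u = 103.8 − 56.898 = 46.902 kPa.
Stress increase at mid-clay by the 2:1 spreading method:
Δσ = qBL/((B+z)(L+z)) = 233×5.5×8.6/((5.5+5.8)(8.6+5.8)) = 67.729 kPa
Final effective stress: σ'_f = σ'_0 + Δσ = 46.902 + 67.729 = 114.63 kPa.
Normally consolidated clay, so the full stress increment lies on the virgin compression line:
S_c = C_c·H/(1+e₀)·log₁₀(σ'_f/σ'_0) = 0.39×7/(1+0.65)×log₁₀(114.63/46.902)
    = 1.6545 × 0.38811 = 0.6421 m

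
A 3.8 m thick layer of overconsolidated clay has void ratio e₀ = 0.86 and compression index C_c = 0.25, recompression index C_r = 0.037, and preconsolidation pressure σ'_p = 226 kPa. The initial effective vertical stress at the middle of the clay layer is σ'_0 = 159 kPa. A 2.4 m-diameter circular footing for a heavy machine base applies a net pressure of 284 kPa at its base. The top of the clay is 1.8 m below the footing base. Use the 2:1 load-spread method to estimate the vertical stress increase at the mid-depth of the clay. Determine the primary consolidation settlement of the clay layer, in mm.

Mid-depth of clay below the footing base: z = 1.8 + 3.8/2 = 3.7 m.
Stress increase at mid-clay by the 2:1 spreading method:
Δσ ≈ qD²/(D+z)² = 284×2.4²/(2.4+3.7)² = 43.962 kPa
Final effective stress: σ'_f = 159 + 43.962 = 202.96 kPa.
σ'_f = 202.96 ≤ σ'_p = 226 kPa, so the clay remains overconsolidated and only the recompression index applies:
S_c = C_r·H/(1+e₀)·log₁₀(σ'_f/σ'_0) = 0.037×3.8/1.86×log₁₀(202.96/159)
    = 0.075591 × 0.10601 = 0.008013 m

S_c ≈ 8.01 mm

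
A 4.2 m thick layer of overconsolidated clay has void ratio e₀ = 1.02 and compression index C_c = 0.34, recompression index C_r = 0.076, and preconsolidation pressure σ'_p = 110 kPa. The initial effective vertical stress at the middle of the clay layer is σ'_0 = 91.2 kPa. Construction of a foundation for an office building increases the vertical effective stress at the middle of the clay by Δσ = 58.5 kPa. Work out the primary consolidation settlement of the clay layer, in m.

Final effective stress: σ'_f = 91.2 + 58.5 = 149.7 kPa.
σ'_f = 149.7 > σ'_p = 110 kPa, so the stress path crosses the preconsolidation pressure — recompression up to σ'_p, then virgin compression beyond:
S_c = H/(1+e₀)·[C_r·log₁₀(σ'_p/σ'_0) + C_c·log₁₀(σ'_f/σ'_p)]
    = 4.2/2.02 × [0.076×log₁₀(110/91.2) + 0.34×log₁₀(149.7/110)]
    = 2.0792 × [0.0061862 + 0.045502] = 0.1075 m

S_c ≈ 0.107 m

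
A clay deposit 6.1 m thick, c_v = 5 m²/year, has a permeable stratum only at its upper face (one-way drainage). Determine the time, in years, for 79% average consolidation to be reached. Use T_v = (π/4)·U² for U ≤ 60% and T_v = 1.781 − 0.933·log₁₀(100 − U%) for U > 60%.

Drainage path length: H_d = H = 6.1 m (single drainage).
U > 60%: T_v = 1.781 − 0.933·log₁₀(100 − 79) = 0.54737.
t = T_v·H_d²/c_v = 0.54737×6.1²/5 = 4.074 years.

t ≈ 4.07 years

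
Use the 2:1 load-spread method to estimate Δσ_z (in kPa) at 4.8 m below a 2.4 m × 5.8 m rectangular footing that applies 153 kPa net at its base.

By the 2:1 method the load spreads at 1 horizontal : 2 vertical, so at depth z the loaded area has grown by z in each plan dimension:
Δσ = qBL/((B+z)(L+z)) = 153×2.4×5.8/((2.4+4.8)(5.8+4.8)) = 27.906 kPa

Δσ_z ≈ 27.9 kPa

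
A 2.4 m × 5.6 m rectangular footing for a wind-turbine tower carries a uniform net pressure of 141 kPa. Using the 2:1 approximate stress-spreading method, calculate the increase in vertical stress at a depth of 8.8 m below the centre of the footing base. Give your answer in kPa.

Δσ_z ≈ 11.8 kPa

By the 2:1 method the load spreads at 1 horizontal : 2 vertical, so at depth z the loaded area has grown by z in each plan dimension:
Δσ = qBL/((B+z)(L+z)) = 141×2.4×5.6/((2.4+8.8)(5.6+8.8)) = 11.75 kPa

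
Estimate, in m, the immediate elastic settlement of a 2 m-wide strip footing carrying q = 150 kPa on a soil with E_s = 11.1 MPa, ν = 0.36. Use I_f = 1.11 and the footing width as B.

Immediate (elastic) settlement: S_e = q·B·(1−ν²)/E_s · I_f.
E_s = 11.1 MPa = 11100 kPa.
S_e = 150 × 2 × (1 − 0.36²) / 11100 × 1.11
    = 150 × 2 × 0.8704 / 11100 × 1.11
    = 0.02611 m

S_e ≈ 0.0261 m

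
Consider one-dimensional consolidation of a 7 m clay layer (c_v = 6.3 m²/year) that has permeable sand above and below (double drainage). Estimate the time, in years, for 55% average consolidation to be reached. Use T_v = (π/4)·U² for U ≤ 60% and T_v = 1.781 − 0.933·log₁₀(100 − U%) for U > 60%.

t ≈ 0.462 years

Drainage path length: H_d = H/2 = 3.5 m (double drainage).
U ≤ 60%: T_v = (π/4)·U² = (π/4)×0.55² = 0.23758.
t = T_v·H_d²/c_v = 0.23758×3.5²/6.3 = 0.462 years.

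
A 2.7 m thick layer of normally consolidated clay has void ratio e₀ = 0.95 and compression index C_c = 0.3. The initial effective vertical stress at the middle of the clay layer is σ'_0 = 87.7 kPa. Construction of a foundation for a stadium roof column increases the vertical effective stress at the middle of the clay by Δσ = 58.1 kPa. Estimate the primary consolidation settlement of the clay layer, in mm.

S_c ≈ 91.7 mm

Final effective stress: σ'_f = σ'_0 + Δσ = 87.7 + 58.1 = 145.8 kPa.
Normally consolidated clay, so the full stress increment lies on the virgin compression line:
S_c = C_c·H/(1+e₀)·log₁₀(σ'_f/σ'_0) = 0.3×2.7/(1+0.95)×log₁₀(145.8/87.7)
    = 0.41538 × 0.22076 = 0.0917 m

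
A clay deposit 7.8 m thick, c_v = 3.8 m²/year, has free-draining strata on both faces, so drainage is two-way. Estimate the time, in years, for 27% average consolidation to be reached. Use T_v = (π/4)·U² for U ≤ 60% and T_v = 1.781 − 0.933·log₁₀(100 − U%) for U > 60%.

Drainage path length: H_d = H/2 = 3.9 m (double drainage).
U ≤ 60%: T_v = (π/4)·U² = (π/4)×0.27² = 0.057256.
t = T_v·H_d²/c_v = 0.057256×3.9²/3.8 = 0.2292 years.

t ≈ 0.229 years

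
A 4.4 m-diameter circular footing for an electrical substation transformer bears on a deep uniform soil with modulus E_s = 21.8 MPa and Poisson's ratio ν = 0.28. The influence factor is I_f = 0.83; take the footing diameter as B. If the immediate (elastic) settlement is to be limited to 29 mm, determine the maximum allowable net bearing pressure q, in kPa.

E_s = 21.8 MPa = 21800 kPa.
S_e = q·B·(1−ν²)/E_s · I_f  ⇒  q = S_e·E_s / (B·(1−ν²)·I_f).
q = 0.029 × 21800 / (4.4 × 0.9216 × 0.83) = 187.8 kPa

q ≈ 188 kPa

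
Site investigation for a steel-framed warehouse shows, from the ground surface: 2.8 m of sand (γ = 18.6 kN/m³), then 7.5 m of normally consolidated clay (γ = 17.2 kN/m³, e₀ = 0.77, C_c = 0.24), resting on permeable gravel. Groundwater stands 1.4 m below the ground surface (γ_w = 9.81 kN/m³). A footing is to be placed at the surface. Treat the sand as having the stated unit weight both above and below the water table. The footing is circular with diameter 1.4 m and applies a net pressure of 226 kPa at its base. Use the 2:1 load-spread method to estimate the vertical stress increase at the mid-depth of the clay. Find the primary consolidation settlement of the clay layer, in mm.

S_c ≈ 44.5 mm

Mid-depth of clay below the ground surface: z = 2.8 + 7.5/2 = 6.55 m.
Total vertical stress at mid-clay: σ_v = 18.6×2.8 + 17.2×3.75 = 116.58 kPa.
Pore pressure: u = 9.81×(6.55 − 1.4) = 50.522 kPa.
Initial effective stress: σ'_0 = σ_v − u = 116.58 − 50.522 = 66.058 kPa.
Stress increase at mid-clay by the 2:1 spreading method:
Δσ ≈ qD²/(D+z)² = 226×1.4²/(1.4+6.55)² = 7.0086 kPa
Final effective stress: σ'_f = σ'_0 + Δσ = 66.058 + 7.0086 = 73.067 kPa.
Normally consolidated clay, so the full stress increment lies on the virgin compression line:
S_c = C_c·H/(1+e₀)·log₁₀(σ'_f/σ'_0) = 0.24×7.5/(1+0.77)×log₁₀(73.067/66.058)
    = 1.0169 × 0.043796 = 0.04454 m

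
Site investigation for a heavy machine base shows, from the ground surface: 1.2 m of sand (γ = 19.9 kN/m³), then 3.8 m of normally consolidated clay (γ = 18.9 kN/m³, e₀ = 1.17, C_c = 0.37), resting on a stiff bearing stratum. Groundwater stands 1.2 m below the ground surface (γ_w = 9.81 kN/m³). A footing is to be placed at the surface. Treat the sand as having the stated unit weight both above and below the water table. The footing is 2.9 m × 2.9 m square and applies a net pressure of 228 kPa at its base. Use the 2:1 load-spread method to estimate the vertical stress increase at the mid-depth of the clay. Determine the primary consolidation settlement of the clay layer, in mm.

Mid-depth of clay below the ground surface: z = 1.2 + 3.8/2 = 3.1 m.
Total vertical stress at mid-clay: σ_v = 19.9×1.2 + 18.9×1.9 = 59.79 kPa.
Pore pressure: u = 9.81×(3.1 − 1.2) = 18.639 kPa.
Initial effective stress: σ'_0 = σ_v − u = 59.79 − 18.639 = 41.151 kPa.
Stress increase at mid-clay by the 2:1 spreading method:
Δσ = qBL/((B+z)(L+z)) = 228×2.9×2.9/((2.9+3.1)(2.9+3.1)) = 53.263 kPa
Final effective stress: σ'_f = σ'_0 + Δσ = 41.151 + 53.263 = 94.414 kPa.
Normally consolidated clay, so the full stress increment lies on the virgin compression line:
S_c = C_c·H/(1+e₀)·log₁₀(σ'_f/σ'_0) = 0.37×3.8/(1+1.17)×log₁₀(94.414/41.151)
    = 0.64793 × 0.36066 = 0.2337 m

S_c ≈ 234 mm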